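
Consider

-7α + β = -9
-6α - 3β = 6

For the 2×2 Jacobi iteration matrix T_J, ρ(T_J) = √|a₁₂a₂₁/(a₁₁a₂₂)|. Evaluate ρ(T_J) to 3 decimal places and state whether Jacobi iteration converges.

0.535

a₁₂a₂₁/(a₁₁a₂₂) = (1)·(-6) / ((-7)·(-3)) = -0.285714
ρ = √|-0.285714| = √0.285714 = 0.535
ρ < 1, so Jacobi converges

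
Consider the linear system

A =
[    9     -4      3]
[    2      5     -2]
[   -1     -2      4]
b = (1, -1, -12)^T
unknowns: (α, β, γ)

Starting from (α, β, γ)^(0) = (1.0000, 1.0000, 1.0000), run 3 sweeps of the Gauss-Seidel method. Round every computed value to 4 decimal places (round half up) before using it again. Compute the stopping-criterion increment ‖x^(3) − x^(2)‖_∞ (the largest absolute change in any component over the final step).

Iteration 1:
  α = (1 - (-4)·1.0000 - (3)·1.0000) / (9) = 0.2222
  β = (-1 - (2)·0.2222 - (-2)·1.0000) / (5) = 0.1111
  γ = (-12 - (-1)·0.2222 - (-2)·0.1111) / (4) = -2.8889
Iteration 2:
  α = (1 - (-4)·0.1111 - (3)·-2.8889) / (9) = 1.1235
  β = (-1 - (2)·1.1235 - (-2)·-2.8889) / (5) = -1.8050
  γ = (-12 - (-1)·1.1235 - (-2)·-1.8050) / (4) = -3.6216
Iteration 3:
  α = (1 - (-4)·-1.8050 - (3)·-3.6216) / (9) = 0.5161
  β = (-1 - (2)·0.5161 - (-2)·-3.6216) / (5) = -1.8551
  γ = (-12 - (-1)·0.5161 - (-2)·-1.8551) / (4) = -3.7985
Change: (-0.6074, -0.0501, -0.1769) → max |·| = 0.6074

0.6074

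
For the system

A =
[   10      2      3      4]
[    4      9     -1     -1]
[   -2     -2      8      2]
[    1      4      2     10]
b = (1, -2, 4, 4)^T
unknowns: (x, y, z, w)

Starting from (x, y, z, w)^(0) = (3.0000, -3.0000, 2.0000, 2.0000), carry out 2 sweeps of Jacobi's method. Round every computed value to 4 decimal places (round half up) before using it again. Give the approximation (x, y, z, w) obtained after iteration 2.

(-0.0378, 0.1889, -0.1778, 0.9144)

Iteration 1:
  x = (1 - (2)·-3.0000 - (3)·2.0000 - (4)·2.0000) / (10) = -0.7000
  y = (-2 - (4)·3.0000 - (-1)·2.0000 - (-1)·2.0000) / (9) = -1.1111
  z = (4 - (-2)·3.0000 - (-2)·-3.0000 - (2)·2.0000) / (8) = 0.0000
  w = (4 - (1)·3.0000 - (4)·-3.0000 - (2)·2.0000) / (10) = 0.9000
Iteration 2:
  x = (1 - (2)·-1.1111 - (3)·0.0000 - (4)·0.9000) / (10) = -0.0378
  y = (-2 - (4)·-0.7000 - (-1)·0.0000 - (-1)·0.9000) / (9) = 0.1889
  z = (4 - (-2)·-0.7000 - (-2)·-1.1111 - (2)·0.9000) / (8) = -0.1778
  w = (4 - (1)·-0.7000 - (4)·-1.1111 - (2)·0.0000) / (10) = 0.9144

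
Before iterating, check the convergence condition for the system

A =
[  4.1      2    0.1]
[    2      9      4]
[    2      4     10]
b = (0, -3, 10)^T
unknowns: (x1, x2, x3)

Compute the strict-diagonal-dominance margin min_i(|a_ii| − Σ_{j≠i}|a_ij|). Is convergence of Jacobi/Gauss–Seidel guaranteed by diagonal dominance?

row 1: |4.1| − (2+0.1) = 2
row 2: |9| − (2+4) = 3
row 3: |10| − (2+4) = 4
minimum over rows = 2 → strictly diagonally dominant (convergence guaranteed)

2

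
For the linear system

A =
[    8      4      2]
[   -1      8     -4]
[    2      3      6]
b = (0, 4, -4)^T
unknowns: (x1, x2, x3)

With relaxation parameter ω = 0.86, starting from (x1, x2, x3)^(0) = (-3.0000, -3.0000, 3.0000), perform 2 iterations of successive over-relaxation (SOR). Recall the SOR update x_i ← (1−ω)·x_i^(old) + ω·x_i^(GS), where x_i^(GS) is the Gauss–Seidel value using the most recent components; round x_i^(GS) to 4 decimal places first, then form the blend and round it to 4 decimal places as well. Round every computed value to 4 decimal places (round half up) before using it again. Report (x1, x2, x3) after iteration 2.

(-0.3687, 0.2372, -0.6799)

Iteration 1:
  x1: GS value = (0 - (4)·-3.0000 - (2)·3.0000) / (8) = 0.7500;  x1 ← (1−ω)·-3.0000 + ω·0.7500 = 0.2250
  x2: GS value = (4 - (-1)·0.2250 - (-4)·3.0000) / (8) = 2.0281;  x2 ← (1−ω)·-3.0000 + ω·2.0281 = 1.3242
  x3: GS value = (-4 - (2)·0.2250 - (3)·1.3242) / (6) = -1.4038;  x3 ← (1−ω)·3.0000 + ω·-1.4038 = -0.7873
Iteration 2:
  x1: GS value = (0 - (4)·1.3242 - (2)·-0.7873) / (8) = -0.4653;  x1 ← (1−ω)·0.2250 + ω·-0.4653 = -0.3687
  x2: GS value = (4 - (-1)·-0.3687 - (-4)·-0.7873) / (8) = 0.0603;  x2 ← (1−ω)·1.3242 + ω·0.0603 = 0.2372
  x3: GS value = (-4 - (2)·-0.3687 - (3)·0.2372) / (6) = -0.6624;  x3 ← (1−ω)·-0.7873 + ω·-0.6624 = -0.6799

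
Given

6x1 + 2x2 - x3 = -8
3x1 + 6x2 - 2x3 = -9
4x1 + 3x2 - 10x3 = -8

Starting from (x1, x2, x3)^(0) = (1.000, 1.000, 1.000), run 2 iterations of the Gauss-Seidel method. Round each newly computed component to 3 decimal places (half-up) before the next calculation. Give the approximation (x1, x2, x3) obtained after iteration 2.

(-1.182, -0.884, 0.062)

Iteration 1:
  x1 = (-8 - (2)·1.000 - (-1)·1.000) / (6) = -1.500
  x2 = (-9 - (3)·-1.500 - (-2)·1.000) / (6) = -0.417
  x3 = (-8 - (4)·-1.500 - (3)·-0.417) / (-10) = 0.075
Iteration 2:
  x1 = (-8 - (2)·-0.417 - (-1)·0.075) / (6) = -1.182
  x2 = (-9 - (3)·-1.182 - (-2)·0.075) / (6) = -0.884
  x3 = (-8 - (4)·-1.182 - (3)·-0.884) / (-10) = 0.062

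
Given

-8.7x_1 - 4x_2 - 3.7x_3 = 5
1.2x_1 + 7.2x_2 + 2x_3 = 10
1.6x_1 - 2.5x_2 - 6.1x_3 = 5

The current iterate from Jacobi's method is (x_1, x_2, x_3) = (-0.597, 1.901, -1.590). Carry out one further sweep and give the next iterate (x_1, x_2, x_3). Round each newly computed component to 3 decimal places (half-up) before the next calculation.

(-0.773, 1.930, -1.755)

One sweep:
  x_1 = (5 - (-4)·1.901 - (-3.7)·-1.590) / (-8.7) = -0.773
  x_2 = (10 - (1.2)·-0.597 - (2)·-1.590) / (7.2) = 1.930
  x_3 = (5 - (1.6)·-0.597 - (-2.5)·1.901) / (-6.1) = -1.755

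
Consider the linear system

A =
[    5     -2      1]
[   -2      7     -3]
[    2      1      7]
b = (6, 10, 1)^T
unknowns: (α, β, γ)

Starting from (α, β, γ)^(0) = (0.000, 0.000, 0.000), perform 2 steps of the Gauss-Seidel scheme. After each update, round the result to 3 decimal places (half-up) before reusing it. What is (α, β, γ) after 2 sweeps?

(1.999, 1.806, -0.686)

Iteration 1:
  α = (6 - (-2)·0.000 - (1)·0.000) / (5) = 1.200
  β = (10 - (-2)·1.200 - (-3)·0.000) / (7) = 1.771
  γ = (1 - (2)·1.200 - (1)·1.771) / (7) = -0.453
Iteration 2:
  α = (6 - (-2)·1.771 - (1)·-0.453) / (5) = 1.999
  β = (10 - (-2)·1.999 - (-3)·-0.453) / (7) = 1.806
  γ = (1 - (2)·1.999 - (1)·1.806) / (7) = -0.686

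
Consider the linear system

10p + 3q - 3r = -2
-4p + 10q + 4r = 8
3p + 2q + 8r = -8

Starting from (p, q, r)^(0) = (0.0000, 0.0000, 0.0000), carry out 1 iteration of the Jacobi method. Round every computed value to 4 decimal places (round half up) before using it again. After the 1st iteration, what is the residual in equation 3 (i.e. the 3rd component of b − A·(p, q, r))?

-1.0000

Iteration 1:
  p = (-2 - (3)·0.0000 - (-3)·0.0000) / (10) = -0.2000
  q = (8 - (-4)·0.0000 - (4)·0.0000) / (10) = 0.8000
  r = (-8 - (3)·0.0000 - (2)·0.0000) / (8) = -1.0000
Residual b − A·x = (-5.4000, 3.2000, -1.0000)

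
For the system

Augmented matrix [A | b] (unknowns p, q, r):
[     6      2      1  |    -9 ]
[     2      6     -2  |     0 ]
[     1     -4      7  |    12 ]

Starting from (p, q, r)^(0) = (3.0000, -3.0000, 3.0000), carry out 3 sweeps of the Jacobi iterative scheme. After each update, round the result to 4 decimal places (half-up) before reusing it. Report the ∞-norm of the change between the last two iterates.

0.9047

Iteration 1:
  p = (-9 - (2)·-3.0000 - (1)·3.0000) / (6) = -1.0000
  q = (0 - (2)·3.0000 - (-2)·3.0000) / (6) = 0.0000
  r = (12 - (1)·3.0000 - (-4)·-3.0000) / (7) = -0.4286
Iteration 2:
  p = (-9 - (2)·0.0000 - (1)·-0.4286) / (6) = -1.4286
  q = (0 - (2)·-1.0000 - (-2)·-0.4286) / (6) = 0.1905
  r = (12 - (1)·-1.0000 - (-4)·0.0000) / (7) = 1.8571
Iteration 3:
  p = (-9 - (2)·0.1905 - (1)·1.8571) / (6) = -1.8730
  q = (0 - (2)·-1.4286 - (-2)·1.8571) / (6) = 1.0952
  r = (12 - (1)·-1.4286 - (-4)·0.1905) / (7) = 2.0272
Change: (-0.4444, 0.9047, 0.1701) → max |·| = 0.9047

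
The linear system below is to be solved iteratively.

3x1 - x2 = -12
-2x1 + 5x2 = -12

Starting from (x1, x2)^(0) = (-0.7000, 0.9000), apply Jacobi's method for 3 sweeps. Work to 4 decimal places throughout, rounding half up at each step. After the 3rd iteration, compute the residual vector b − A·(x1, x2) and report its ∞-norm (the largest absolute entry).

0.8001

Iteration 1:
  x1 = (-12 - (-1)·0.9000) / (3) = -3.7000
  x2 = (-12 - (-2)·-0.7000) / (5) = -2.6800
Iteration 2:
  x1 = (-12 - (-1)·-2.6800) / (3) = -4.8933
  x2 = (-12 - (-2)·-3.7000) / (5) = -3.8800
Iteration 3:
  x1 = (-12 - (-1)·-3.8800) / (3) = -5.2933
  x2 = (-12 - (-2)·-4.8933) / (5) = -4.3573
Residual b − A·x = (-0.4774, -0.8001); ∞-norm = 0.8001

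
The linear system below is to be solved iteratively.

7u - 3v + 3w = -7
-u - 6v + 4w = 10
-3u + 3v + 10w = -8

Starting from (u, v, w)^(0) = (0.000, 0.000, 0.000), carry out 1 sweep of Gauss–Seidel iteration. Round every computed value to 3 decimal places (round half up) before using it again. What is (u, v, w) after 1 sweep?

Iteration 1:
  u = (-7 - (-3)·0.000 - (3)·0.000) / (7) = -1.000
  v = (10 - (-1)·-1.000 - (4)·0.000) / (-6) = -1.500
  w = (-8 - (-3)·-1.000 - (3)·-1.500) / (10) = -0.650

(-1.000, -1.500, -0.650)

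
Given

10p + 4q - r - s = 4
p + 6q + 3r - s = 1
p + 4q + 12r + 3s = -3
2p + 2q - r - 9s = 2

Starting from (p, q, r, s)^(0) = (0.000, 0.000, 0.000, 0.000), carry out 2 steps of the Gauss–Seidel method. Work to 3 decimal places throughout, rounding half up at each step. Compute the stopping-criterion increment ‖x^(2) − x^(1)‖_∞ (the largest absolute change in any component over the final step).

0.159

Iteration 1:
  p = (4 - (4)·0.000 - (-1)·0.000 - (-1)·0.000) / (10) = 0.400
  q = (1 - (1)·0.400 - (3)·0.000 - (-1)·0.000) / (6) = 0.100
  r = (-3 - (1)·0.400 - (4)·0.100 - (3)·0.000) / (12) = -0.317
  s = (2 - (2)·0.400 - (2)·0.100 - (-1)·-0.317) / (-9) = -0.076
Iteration 2:
  p = (4 - (4)·0.100 - (-1)·-0.317 - (-1)·-0.076) / (10) = 0.321
  q = (1 - (1)·0.321 - (3)·-0.317 - (-1)·-0.076) / (6) = 0.259
  r = (-3 - (1)·0.321 - (4)·0.259 - (3)·-0.076) / (12) = -0.344
  s = (2 - (2)·0.321 - (2)·0.259 - (-1)·-0.344) / (-9) = -0.055
Change: (-0.079, 0.159, -0.027, 0.021) → max |·| = 0.159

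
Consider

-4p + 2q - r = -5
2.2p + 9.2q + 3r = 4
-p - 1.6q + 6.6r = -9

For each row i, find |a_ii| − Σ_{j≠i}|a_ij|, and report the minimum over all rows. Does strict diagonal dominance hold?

row 1: |-4| − (2+1) = 1
row 2: |9.2| − (2.2+3) = 4
row 3: |6.6| − (1+1.6) = 4
minimum over rows = 1 → strictly diagonally dominant (convergence guaranteed)

1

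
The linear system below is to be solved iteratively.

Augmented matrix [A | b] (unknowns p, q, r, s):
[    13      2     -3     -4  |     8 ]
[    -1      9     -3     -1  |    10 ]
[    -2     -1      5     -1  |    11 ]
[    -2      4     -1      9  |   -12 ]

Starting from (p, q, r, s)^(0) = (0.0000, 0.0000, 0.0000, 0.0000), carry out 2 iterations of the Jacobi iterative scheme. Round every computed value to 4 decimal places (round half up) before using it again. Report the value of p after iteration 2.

Iteration 1:
  p = (8 - (2)·0.0000 - (-3)·0.0000 - (-4)·0.0000) / (13) = 0.6154
  q = (10 - (-1)·0.0000 - (-3)·0.0000 - (-1)·0.0000) / (9) = 1.1111
  r = (11 - (-2)·0.0000 - (-1)·0.0000 - (-1)·0.0000) / (5) = 2.2000
  s = (-12 - (-2)·0.0000 - (4)·0.0000 - (-1)·0.0000) / (9) = -1.3333
Iteration 2:
  p = (8 - (2)·1.1111 - (-3)·2.2000 - (-4)·-1.3333) / (13) = 0.5419
  q = (10 - (-1)·0.6154 - (-3)·2.2000 - (-1)·-1.3333) / (9) = 1.7647
  r = (11 - (-2)·0.6154 - (-1)·1.1111 - (-1)·-1.3333) / (5) = 2.4017
  s = (-12 - (-2)·0.6154 - (4)·1.1111 - (-1)·2.2000) / (9) = -1.4460

0.5419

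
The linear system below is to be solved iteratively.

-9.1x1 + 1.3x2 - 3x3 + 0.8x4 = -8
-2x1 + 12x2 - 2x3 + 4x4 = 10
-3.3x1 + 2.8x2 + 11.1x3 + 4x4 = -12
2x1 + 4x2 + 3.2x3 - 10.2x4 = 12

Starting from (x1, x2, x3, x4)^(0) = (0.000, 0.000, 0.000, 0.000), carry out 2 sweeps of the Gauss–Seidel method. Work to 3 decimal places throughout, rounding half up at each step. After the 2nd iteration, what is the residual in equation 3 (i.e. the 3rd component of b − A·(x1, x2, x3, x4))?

Iteration 1:
  x1 = (-8 - (1.3)·0.000 - (-3)·0.000 - (0.8)·0.000) / (-9.1) = 0.879
  x2 = (10 - (-2)·0.879 - (-2)·0.000 - (4)·0.000) / (12) = 0.980
  x3 = (-12 - (-3.3)·0.879 - (2.8)·0.980 - (4)·0.000) / (11.1) = -1.067
  x4 = (12 - (2)·0.879 - (4)·0.980 - (3.2)·-1.067) / (-10.2) = -0.955
Iteration 2:
  x1 = (-8 - (1.3)·0.980 - (-3)·-1.067 - (0.8)·-0.955) / (-9.1) = 1.287
  x2 = (10 - (-2)·1.287 - (-2)·-1.067 - (4)·-0.955) / (12) = 1.188
  x3 = (-12 - (-3.3)·1.287 - (2.8)·1.188 - (4)·-0.955) / (11.1) = -0.654
  x4 = (12 - (2)·1.287 - (4)·1.188 - (3.2)·-0.654) / (-10.2) = -0.663
Residual b − A·x = (0.736, -0.338, -1.168, 0.004)

-1.168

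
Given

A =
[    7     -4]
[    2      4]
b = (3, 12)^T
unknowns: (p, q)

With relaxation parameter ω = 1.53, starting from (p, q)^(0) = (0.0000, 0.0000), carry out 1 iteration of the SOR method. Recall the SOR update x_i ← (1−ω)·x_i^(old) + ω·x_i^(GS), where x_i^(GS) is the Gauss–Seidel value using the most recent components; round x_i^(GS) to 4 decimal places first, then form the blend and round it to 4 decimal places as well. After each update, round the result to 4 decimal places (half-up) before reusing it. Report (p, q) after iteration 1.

(0.6558, 4.0883)

Iteration 1:
  p: GS value = (3 - (-4)·0.0000) / (7) = 0.4286;  p ← (1−ω)·0.0000 + ω·0.4286 = 0.6558
  q: GS value = (12 - (2)·0.6558) / (4) = 2.6721;  q ← (1−ω)·0.0000 + ω·2.6721 = 4.0883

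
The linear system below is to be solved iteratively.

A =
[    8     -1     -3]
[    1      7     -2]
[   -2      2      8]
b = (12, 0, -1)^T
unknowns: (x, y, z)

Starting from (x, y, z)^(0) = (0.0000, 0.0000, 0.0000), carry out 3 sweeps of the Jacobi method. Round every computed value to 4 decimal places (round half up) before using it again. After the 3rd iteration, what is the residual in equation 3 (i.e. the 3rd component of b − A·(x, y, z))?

Iteration 1:
  x = (12 - (-1)·0.0000 - (-3)·0.0000) / (8) = 1.5000
  y = (0 - (1)·0.0000 - (-2)·0.0000) / (7) = 0.0000
  z = (-1 - (-2)·0.0000 - (2)·0.0000) / (8) = -0.1250
Iteration 2:
  x = (12 - (-1)·0.0000 - (-3)·-0.1250) / (8) = 1.4531
  y = (0 - (1)·1.5000 - (-2)·-0.1250) / (7) = -0.2500
  z = (-1 - (-2)·1.5000 - (2)·0.0000) / (8) = 0.2500
Iteration 3:
  x = (12 - (-1)·-0.2500 - (-3)·0.2500) / (8) = 1.5625
  y = (0 - (1)·1.4531 - (-2)·0.2500) / (7) = -0.1362
  z = (-1 - (-2)·1.4531 - (2)·-0.2500) / (8) = 0.3008
Residual b − A·x = (0.2662, -0.0075, -0.0090)

-0.0090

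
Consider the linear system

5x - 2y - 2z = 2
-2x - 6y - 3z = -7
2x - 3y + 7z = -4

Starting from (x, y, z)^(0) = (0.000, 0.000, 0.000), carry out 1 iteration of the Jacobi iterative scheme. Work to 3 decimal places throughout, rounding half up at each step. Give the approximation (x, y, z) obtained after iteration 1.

Iteration 1:
  x = (2 - (-2)·0.000 - (-2)·0.000) / (5) = 0.400
  y = (-7 - (-2)·0.000 - (-3)·0.000) / (-6) = 1.167
  z = (-4 - (2)·0.000 - (-3)·0.000) / (7) = -0.571

(0.400, 1.167, -0.571)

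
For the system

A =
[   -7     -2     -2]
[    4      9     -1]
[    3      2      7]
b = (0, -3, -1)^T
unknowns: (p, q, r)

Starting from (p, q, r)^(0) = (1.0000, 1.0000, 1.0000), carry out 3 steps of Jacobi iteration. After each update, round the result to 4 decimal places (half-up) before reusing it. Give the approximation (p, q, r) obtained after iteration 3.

(-0.0337, -0.4943, -0.2796)

Iteration 1:
  p = (0 - (-2)·1.0000 - (-2)·1.0000) / (-7) = -0.5714
  q = (-3 - (4)·1.0000 - (-1)·1.0000) / (9) = -0.6667
  r = (-1 - (3)·1.0000 - (2)·1.0000) / (7) = -0.8571
Iteration 2:
  p = (0 - (-2)·-0.6667 - (-2)·-0.8571) / (-7) = 0.4354
  q = (-3 - (4)·-0.5714 - (-1)·-0.8571) / (9) = -0.1746
  r = (-1 - (3)·-0.5714 - (2)·-0.6667) / (7) = 0.2925
Iteration 3:
  p = (0 - (-2)·-0.1746 - (-2)·0.2925) / (-7) = -0.0337
  q = (-3 - (4)·0.4354 - (-1)·0.2925) / (9) = -0.4943
  r = (-1 - (3)·0.4354 - (2)·-0.1746) / (7) = -0.2796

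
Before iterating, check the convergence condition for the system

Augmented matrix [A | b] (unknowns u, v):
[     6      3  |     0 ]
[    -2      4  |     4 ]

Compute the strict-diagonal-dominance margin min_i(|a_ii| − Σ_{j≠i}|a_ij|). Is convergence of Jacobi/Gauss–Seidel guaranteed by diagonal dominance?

2

row 1: |6| − (3) = 3
row 2: |4| − (2) = 2
minimum over rows = 2 → strictly diagonally dominant (convergence guaranteed)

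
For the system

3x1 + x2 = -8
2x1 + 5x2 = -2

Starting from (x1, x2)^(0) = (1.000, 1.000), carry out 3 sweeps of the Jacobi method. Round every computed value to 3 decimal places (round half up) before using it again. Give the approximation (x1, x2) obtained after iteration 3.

(-2.933, 0.560)

Iteration 1:
  x1 = (-8 - (1)·1.000) / (3) = -3.000
  x2 = (-2 - (2)·1.000) / (5) = -0.800
Iteration 2:
  x1 = (-8 - (1)·-0.800) / (3) = -2.400
  x2 = (-2 - (2)·-3.000) / (5) = 0.800
Iteration 3:
  x1 = (-8 - (1)·0.800) / (3) = -2.933
  x2 = (-2 - (2)·-2.400) / (5) = 0.560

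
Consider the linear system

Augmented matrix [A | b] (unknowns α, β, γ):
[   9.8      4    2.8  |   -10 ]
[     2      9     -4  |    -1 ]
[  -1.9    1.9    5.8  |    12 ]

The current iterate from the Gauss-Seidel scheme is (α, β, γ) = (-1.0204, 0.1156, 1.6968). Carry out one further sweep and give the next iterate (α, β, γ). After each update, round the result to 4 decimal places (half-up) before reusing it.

One sweep:
  α = (-10 - (4)·0.1156 - (2.8)·1.6968) / (9.8) = -1.5524
  β = (-1 - (2)·-1.5524 - (-4)·1.6968) / (9) = 0.9880
  γ = (12 - (-1.9)·-1.5524 - (1.9)·0.9880) / (5.8) = 1.2368

(-1.5524, 0.9880, 1.2368)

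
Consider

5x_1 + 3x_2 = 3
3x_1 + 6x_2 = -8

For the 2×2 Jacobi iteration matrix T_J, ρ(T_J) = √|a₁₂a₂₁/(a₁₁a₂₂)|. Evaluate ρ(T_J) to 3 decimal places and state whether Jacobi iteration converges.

0.548

a₁₂a₂₁/(a₁₁a₂₂) = (3)·(3) / ((5)·(6)) = 0.300000
ρ = √|0.300000| = √0.300000 = 0.548
ρ < 1, so Jacobi converges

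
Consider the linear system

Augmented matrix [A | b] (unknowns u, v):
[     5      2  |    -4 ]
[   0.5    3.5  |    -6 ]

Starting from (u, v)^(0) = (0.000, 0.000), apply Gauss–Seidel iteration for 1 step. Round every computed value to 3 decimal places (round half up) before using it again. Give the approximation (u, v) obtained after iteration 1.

Iteration 1:
  u = (-4 - (2)·0.000) / (5) = -0.800
  v = (-6 - (0.5)·-0.800) / (3.5) = -1.600

(-0.800, -1.600)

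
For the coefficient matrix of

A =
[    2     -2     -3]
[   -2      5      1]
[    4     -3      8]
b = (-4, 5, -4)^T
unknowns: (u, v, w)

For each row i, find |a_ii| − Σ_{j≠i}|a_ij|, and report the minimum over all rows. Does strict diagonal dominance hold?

row 1: |2| − (2+3) = -3
row 2: |5| − (2+1) = 2
row 3: |8| − (4+3) = 1
minimum over rows = -3 → not strictly diagonally dominant

-3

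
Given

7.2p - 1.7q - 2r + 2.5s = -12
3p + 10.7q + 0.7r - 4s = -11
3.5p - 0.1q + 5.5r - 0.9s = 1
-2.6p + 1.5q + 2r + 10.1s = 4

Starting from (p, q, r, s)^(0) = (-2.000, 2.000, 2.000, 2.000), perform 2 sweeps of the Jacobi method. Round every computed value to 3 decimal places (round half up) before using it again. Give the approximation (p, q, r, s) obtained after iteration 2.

(-0.844, -1.077, 0.900, -0.329)

Iteration 1:
  p = (-12 - (-1.7)·2.000 - (-2)·2.000 - (2.5)·2.000) / (7.2) = -1.333
  q = (-11 - (3)·-2.000 - (0.7)·2.000 - (-4)·2.000) / (10.7) = 0.150
  r = (1 - (3.5)·-2.000 - (-0.1)·2.000 - (-0.9)·2.000) / (5.5) = 1.818
  s = (4 - (-2.6)·-2.000 - (1.5)·2.000 - (2)·2.000) / (10.1) = -0.812
Iteration 2:
  p = (-12 - (-1.7)·0.150 - (-2)·1.818 - (2.5)·-0.812) / (7.2) = -0.844
  q = (-11 - (3)·-1.333 - (0.7)·1.818 - (-4)·-0.812) / (10.7) = -1.077
  r = (1 - (3.5)·-1.333 - (-0.1)·0.150 - (-0.9)·-0.812) / (5.5) = 0.900
  s = (4 - (-2.6)·-1.333 - (1.5)·0.150 - (2)·1.818) / (10.1) = -0.329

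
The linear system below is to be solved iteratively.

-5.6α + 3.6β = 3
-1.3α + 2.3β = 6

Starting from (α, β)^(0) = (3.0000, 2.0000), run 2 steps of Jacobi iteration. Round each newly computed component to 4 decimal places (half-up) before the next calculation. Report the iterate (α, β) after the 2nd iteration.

Iteration 1:
  α = (3 - (3.6)·2.0000) / (-5.6) = 0.7500
  β = (6 - (-1.3)·3.0000) / (2.3) = 4.3043
Iteration 2:
  α = (3 - (3.6)·4.3043) / (-5.6) = 2.2313
  β = (6 - (-1.3)·0.7500) / (2.3) = 3.0326

(2.2313, 3.0326)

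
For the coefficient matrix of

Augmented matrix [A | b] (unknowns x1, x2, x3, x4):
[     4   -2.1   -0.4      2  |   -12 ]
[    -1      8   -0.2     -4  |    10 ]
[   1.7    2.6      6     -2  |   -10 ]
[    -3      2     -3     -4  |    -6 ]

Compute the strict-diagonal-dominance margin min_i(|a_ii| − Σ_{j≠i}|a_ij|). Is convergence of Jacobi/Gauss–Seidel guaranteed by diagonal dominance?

-4

row 1: |4| − (2.1+0.4+2) = -0.5
row 2: |8| − (1+0.2+4) = 2.8
row 3: |6| − (1.7+2.6+2) = -0.3
row 4: |-4| − (3+2+3) = -4
minimum over rows = -4 → not strictly diagonally dominant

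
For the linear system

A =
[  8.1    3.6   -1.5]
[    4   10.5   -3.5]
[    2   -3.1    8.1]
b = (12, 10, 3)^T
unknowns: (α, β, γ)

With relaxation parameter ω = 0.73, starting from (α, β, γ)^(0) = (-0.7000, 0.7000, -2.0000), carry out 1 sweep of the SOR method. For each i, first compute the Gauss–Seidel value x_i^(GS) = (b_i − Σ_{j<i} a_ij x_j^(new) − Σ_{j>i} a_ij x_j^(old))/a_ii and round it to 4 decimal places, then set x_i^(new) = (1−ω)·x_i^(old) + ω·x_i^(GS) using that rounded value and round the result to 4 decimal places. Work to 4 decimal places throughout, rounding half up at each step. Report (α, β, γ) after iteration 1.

Iteration 1:
  α: GS value = (12 - (3.6)·0.7000 - (-1.5)·-2.0000) / (8.1) = 0.8000;  α ← (1−ω)·-0.7000 + ω·0.8000 = 0.3950
  β: GS value = (10 - (4)·0.3950 - (-3.5)·-2.0000) / (10.5) = 0.1352;  β ← (1−ω)·0.7000 + ω·0.1352 = 0.2877
  γ: GS value = (3 - (2)·0.3950 - (-3.1)·0.2877) / (8.1) = 0.3829;  γ ← (1−ω)·-2.0000 + ω·0.3829 = -0.2605

(0.3950, 0.2877, -0.2605)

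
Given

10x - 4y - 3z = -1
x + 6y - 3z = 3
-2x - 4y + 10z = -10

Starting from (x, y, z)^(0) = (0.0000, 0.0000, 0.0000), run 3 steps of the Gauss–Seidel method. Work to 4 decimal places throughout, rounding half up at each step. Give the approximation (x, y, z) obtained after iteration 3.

(-0.3478, 0.0675, -1.0426)

Iteration 1:
  x = (-1 - (-4)·0.0000 - (-3)·0.0000) / (10) = -0.1000
  y = (3 - (1)·-0.1000 - (-3)·0.0000) / (6) = 0.5167
  z = (-10 - (-2)·-0.1000 - (-4)·0.5167) / (10) = -0.8133
Iteration 2:
  x = (-1 - (-4)·0.5167 - (-3)·-0.8133) / (10) = -0.1373
  y = (3 - (1)·-0.1373 - (-3)·-0.8133) / (6) = 0.1162
  z = (-10 - (-2)·-0.1373 - (-4)·0.1162) / (10) = -0.9810
Iteration 3:
  x = (-1 - (-4)·0.1162 - (-3)·-0.9810) / (10) = -0.3478
  y = (3 - (1)·-0.3478 - (-3)·-0.9810) / (6) = 0.0675
  z = (-10 - (-2)·-0.3478 - (-4)·0.0675) / (10) = -1.0426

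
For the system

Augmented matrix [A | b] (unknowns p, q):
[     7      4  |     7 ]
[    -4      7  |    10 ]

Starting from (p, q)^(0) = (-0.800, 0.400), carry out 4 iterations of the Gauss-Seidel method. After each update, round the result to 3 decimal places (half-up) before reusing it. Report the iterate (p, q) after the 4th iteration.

(0.117, 1.495)

Iteration 1:
  p = (7 - (4)·0.400) / (7) = 0.771
  q = (10 - (-4)·0.771) / (7) = 1.869
Iteration 2:
  p = (7 - (4)·1.869) / (7) = -0.068
  q = (10 - (-4)·-0.068) / (7) = 1.390
Iteration 3:
  p = (7 - (4)·1.390) / (7) = 0.206
  q = (10 - (-4)·0.206) / (7) = 1.546
Iteration 4:
  p = (7 - (4)·1.546) / (7) = 0.117
  q = (10 - (-4)·0.117) / (7) = 1.495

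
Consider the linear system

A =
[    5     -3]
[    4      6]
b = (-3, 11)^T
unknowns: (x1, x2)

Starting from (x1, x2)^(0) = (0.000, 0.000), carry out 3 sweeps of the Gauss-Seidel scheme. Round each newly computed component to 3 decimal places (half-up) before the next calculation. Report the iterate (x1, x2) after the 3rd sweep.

(0.204, 1.697)

Iteration 1:
  x1 = (-3 - (-3)·0.000) / (5) = -0.600
  x2 = (11 - (4)·-0.600) / (6) = 2.233
Iteration 2:
  x1 = (-3 - (-3)·2.233) / (5) = 0.740
  x2 = (11 - (4)·0.740) / (6) = 1.340
Iteration 3:
  x1 = (-3 - (-3)·1.340) / (5) = 0.204
  x2 = (11 - (4)·0.204) / (6) = 1.697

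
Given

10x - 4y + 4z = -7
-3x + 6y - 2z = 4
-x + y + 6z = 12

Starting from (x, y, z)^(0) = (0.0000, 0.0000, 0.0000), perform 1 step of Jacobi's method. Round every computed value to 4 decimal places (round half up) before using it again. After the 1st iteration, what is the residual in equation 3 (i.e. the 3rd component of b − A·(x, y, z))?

-1.3667

Iteration 1:
  x = (-7 - (-4)·0.0000 - (4)·0.0000) / (10) = -0.7000
  y = (4 - (-3)·0.0000 - (-2)·0.0000) / (6) = 0.6667
  z = (12 - (-1)·0.0000 - (1)·0.0000) / (6) = 2.0000
Residual b − A·x = (-5.3332, 1.8998, -1.3667)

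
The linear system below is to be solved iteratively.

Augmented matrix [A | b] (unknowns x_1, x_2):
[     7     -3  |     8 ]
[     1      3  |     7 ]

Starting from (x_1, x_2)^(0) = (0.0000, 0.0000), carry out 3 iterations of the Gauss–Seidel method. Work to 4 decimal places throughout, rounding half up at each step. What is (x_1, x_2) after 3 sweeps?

(1.8601, 1.7133)

Iteration 1:
  x_1 = (8 - (-3)·0.0000) / (7) = 1.1429
  x_2 = (7 - (1)·1.1429) / (3) = 1.9524
Iteration 2:
  x_1 = (8 - (-3)·1.9524) / (7) = 1.9796
  x_2 = (7 - (1)·1.9796) / (3) = 1.6735
Iteration 3:
  x_1 = (8 - (-3)·1.6735) / (7) = 1.8601
  x_2 = (7 - (1)·1.8601) / (3) = 1.7133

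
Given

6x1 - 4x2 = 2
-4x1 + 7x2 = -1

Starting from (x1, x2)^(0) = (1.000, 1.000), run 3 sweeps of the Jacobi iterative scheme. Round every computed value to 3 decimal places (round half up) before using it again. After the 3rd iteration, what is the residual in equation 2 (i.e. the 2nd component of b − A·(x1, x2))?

-0.001

Iteration 1:
  x1 = (2 - (-4)·1.000) / (6) = 1.000
  x2 = (-1 - (-4)·1.000) / (7) = 0.429
Iteration 2:
  x1 = (2 - (-4)·0.429) / (6) = 0.619
  x2 = (-1 - (-4)·1.000) / (7) = 0.429
Iteration 3:
  x1 = (2 - (-4)·0.429) / (6) = 0.619
  x2 = (-1 - (-4)·0.619) / (7) = 0.211
Residual b − A·x = (-0.870, -0.001)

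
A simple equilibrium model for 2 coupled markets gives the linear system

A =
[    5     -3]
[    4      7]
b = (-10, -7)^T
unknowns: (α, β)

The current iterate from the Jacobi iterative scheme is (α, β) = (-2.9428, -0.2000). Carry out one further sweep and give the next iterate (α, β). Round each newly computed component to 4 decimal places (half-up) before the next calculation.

(-2.1200, 0.6816)

One sweep:
  α = (-10 - (-3)·-0.2000) / (5) = -2.1200
  β = (-7 - (4)·-2.9428) / (7) = 0.6816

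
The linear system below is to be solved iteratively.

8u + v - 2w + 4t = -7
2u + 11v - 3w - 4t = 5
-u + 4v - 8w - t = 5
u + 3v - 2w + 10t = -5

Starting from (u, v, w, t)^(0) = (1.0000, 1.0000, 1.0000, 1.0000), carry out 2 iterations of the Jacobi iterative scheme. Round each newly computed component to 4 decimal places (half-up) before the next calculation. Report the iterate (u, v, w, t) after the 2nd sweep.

Iteration 1:
  u = (-7 - (1)·1.0000 - (-2)·1.0000 - (4)·1.0000) / (8) = -1.2500
  v = (5 - (2)·1.0000 - (-3)·1.0000 - (-4)·1.0000) / (11) = 0.9091
  w = (5 - (-1)·1.0000 - (4)·1.0000 - (-1)·1.0000) / (-8) = -0.3750
  t = (-5 - (1)·1.0000 - (3)·1.0000 - (-2)·1.0000) / (10) = -0.7000
Iteration 2:
  u = (-7 - (1)·0.9091 - (-2)·-0.3750 - (4)·-0.7000) / (8) = -0.7324
  v = (5 - (2)·-1.2500 - (-3)·-0.3750 - (-4)·-0.7000) / (11) = 0.3250
  w = (5 - (-1)·-1.2500 - (4)·0.9091 - (-1)·-0.7000) / (-8) = 0.0733
  t = (-5 - (1)·-1.2500 - (3)·0.9091 - (-2)·-0.3750) / (10) = -0.7227

(-0.7324, 0.3250, 0.0733, -0.7227)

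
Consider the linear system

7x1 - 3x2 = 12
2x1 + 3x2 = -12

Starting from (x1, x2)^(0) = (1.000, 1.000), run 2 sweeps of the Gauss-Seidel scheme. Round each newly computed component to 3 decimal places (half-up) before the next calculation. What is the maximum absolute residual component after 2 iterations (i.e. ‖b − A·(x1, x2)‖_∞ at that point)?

5.508

Iteration 1:
  x1 = (12 - (-3)·1.000) / (7) = 2.143
  x2 = (-12 - (2)·2.143) / (3) = -5.429
Iteration 2:
  x1 = (12 - (-3)·-5.429) / (7) = -0.612
  x2 = (-12 - (2)·-0.612) / (3) = -3.592
Residual b − A·x = (5.508, 0.000); ∞-norm = 5.508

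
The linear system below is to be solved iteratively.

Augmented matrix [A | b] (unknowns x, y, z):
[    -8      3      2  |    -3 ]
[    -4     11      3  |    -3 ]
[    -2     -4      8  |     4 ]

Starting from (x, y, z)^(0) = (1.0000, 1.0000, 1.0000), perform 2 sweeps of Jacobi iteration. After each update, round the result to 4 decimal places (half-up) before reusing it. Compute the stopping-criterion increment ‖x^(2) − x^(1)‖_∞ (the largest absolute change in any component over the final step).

0.5909

Iteration 1:
  x = (-3 - (3)·1.0000 - (2)·1.0000) / (-8) = 1.0000
  y = (-3 - (-4)·1.0000 - (3)·1.0000) / (11) = -0.1818
  z = (4 - (-2)·1.0000 - (-4)·1.0000) / (8) = 1.2500
Iteration 2:
  x = (-3 - (3)·-0.1818 - (2)·1.2500) / (-8) = 0.6193
  y = (-3 - (-4)·1.0000 - (3)·1.2500) / (11) = -0.2500
  z = (4 - (-2)·1.0000 - (-4)·-0.1818) / (8) = 0.6591
Change: (-0.3807, -0.0682, -0.5909) → max |·| = 0.5909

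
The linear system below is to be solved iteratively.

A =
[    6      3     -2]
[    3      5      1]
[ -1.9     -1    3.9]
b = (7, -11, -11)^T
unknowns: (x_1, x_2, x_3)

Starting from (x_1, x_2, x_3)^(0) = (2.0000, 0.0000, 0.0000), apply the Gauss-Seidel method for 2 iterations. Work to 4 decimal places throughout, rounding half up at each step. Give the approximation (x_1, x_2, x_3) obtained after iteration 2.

(1.6181, -2.5717, -2.6916)

Iteration 1:
  x_1 = (7 - (3)·0.0000 - (-2)·0.0000) / (6) = 1.1667
  x_2 = (-11 - (3)·1.1667 - (1)·0.0000) / (5) = -2.9000
  x_3 = (-11 - (-1.9)·1.1667 - (-1)·-2.9000) / (3.9) = -2.9957
Iteration 2:
  x_1 = (7 - (3)·-2.9000 - (-2)·-2.9957) / (6) = 1.6181
  x_2 = (-11 - (3)·1.6181 - (1)·-2.9957) / (5) = -2.5717
  x_3 = (-11 - (-1.9)·1.6181 - (-1)·-2.5717) / (3.9) = -2.6916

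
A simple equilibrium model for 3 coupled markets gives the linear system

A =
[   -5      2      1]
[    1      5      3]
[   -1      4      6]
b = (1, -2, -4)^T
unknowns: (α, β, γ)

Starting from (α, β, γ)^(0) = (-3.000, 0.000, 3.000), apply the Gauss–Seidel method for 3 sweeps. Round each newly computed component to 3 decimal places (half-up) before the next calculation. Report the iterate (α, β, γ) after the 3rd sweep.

(-0.569, -0.100, -0.695)

Iteration 1:
  α = (1 - (2)·0.000 - (1)·3.000) / (-5) = 0.400
  β = (-2 - (1)·0.400 - (3)·3.000) / (5) = -2.280
  γ = (-4 - (-1)·0.400 - (4)·-2.280) / (6) = 0.920
Iteration 2:
  α = (1 - (2)·-2.280 - (1)·0.920) / (-5) = -0.928
  β = (-2 - (1)·-0.928 - (3)·0.920) / (5) = -0.766
  γ = (-4 - (-1)·-0.928 - (4)·-0.766) / (6) = -0.311
Iteration 3:
  α = (1 - (2)·-0.766 - (1)·-0.311) / (-5) = -0.569
  β = (-2 - (1)·-0.569 - (3)·-0.311) / (5) = -0.100
  γ = (-4 - (-1)·-0.569 - (4)·-0.100) / (6) = -0.695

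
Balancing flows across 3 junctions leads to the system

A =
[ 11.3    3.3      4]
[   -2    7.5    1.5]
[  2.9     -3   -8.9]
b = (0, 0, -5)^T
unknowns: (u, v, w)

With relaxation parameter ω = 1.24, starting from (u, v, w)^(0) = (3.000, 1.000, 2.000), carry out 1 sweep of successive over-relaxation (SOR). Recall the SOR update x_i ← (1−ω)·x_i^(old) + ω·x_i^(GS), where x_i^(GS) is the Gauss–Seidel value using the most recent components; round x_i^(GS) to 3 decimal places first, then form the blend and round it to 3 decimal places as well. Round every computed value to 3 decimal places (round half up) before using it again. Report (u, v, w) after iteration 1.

(-1.960, -1.385, 0.004)

Iteration 1:
  u: GS value = (0 - (3.3)·1.000 - (4)·2.000) / (11.3) = -1.000;  u ← (1−ω)·3.000 + ω·-1.000 = -1.960
  v: GS value = (0 - (-2)·-1.960 - (1.5)·2.000) / (7.5) = -0.923;  v ← (1−ω)·1.000 + ω·-0.923 = -1.385
  w: GS value = (-5 - (2.9)·-1.960 - (-3)·-1.385) / (-8.9) = 0.390;  w ← (1−ω)·2.000 + ω·0.390 = 0.004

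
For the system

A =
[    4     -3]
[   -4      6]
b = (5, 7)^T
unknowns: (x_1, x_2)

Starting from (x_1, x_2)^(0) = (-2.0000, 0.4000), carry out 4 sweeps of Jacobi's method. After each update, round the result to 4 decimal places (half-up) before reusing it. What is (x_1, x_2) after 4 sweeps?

(2.6875, 3.1000)

Iteration 1:
  x_1 = (5 - (-3)·0.4000) / (4) = 1.5500
  x_2 = (7 - (-4)·-2.0000) / (6) = -0.1667
Iteration 2:
  x_1 = (5 - (-3)·-0.1667) / (4) = 1.1250
  x_2 = (7 - (-4)·1.5500) / (6) = 2.2000
Iteration 3:
  x_1 = (5 - (-3)·2.2000) / (4) = 2.9000
  x_2 = (7 - (-4)·1.1250) / (6) = 1.9167
Iteration 4:
  x_1 = (5 - (-3)·1.9167) / (4) = 2.6875
  x_2 = (7 - (-4)·2.9000) / (6) = 3.1000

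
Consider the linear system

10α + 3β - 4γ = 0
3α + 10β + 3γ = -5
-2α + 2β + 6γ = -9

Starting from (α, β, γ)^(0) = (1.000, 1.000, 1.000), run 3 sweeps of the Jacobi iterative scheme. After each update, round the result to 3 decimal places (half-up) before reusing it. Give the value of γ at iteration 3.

Iteration 1:
  α = (0 - (3)·1.000 - (-4)·1.000) / (10) = 0.100
  β = (-5 - (3)·1.000 - (3)·1.000) / (10) = -1.100
  γ = (-9 - (-2)·1.000 - (2)·1.000) / (6) = -1.500
Iteration 2:
  α = (0 - (3)·-1.100 - (-4)·-1.500) / (10) = -0.270
  β = (-5 - (3)·0.100 - (3)·-1.500) / (10) = -0.080
  γ = (-9 - (-2)·0.100 - (2)·-1.100) / (6) = -1.100
Iteration 3:
  α = (0 - (3)·-0.080 - (-4)·-1.100) / (10) = -0.416
  β = (-5 - (3)·-0.270 - (3)·-1.100) / (10) = -0.089
  γ = (-9 - (-2)·-0.270 - (2)·-0.080) / (6) = -1.563

-1.563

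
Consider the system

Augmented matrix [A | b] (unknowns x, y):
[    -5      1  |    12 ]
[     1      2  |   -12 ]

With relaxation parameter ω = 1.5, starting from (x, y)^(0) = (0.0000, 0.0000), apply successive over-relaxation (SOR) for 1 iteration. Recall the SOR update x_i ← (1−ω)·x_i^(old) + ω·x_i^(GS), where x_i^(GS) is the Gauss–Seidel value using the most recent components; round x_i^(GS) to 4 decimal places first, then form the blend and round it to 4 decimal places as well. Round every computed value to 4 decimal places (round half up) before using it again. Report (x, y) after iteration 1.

Iteration 1:
  x: GS value = (12 - (1)·0.0000) / (-5) = -2.4000;  x ← (1−ω)·0.0000 + ω·-2.4000 = -3.6000
  y: GS value = (-12 - (1)·-3.6000) / (2) = -4.2000;  y ← (1−ω)·0.0000 + ω·-4.2000 = -6.3000

(-3.6000, -6.3000)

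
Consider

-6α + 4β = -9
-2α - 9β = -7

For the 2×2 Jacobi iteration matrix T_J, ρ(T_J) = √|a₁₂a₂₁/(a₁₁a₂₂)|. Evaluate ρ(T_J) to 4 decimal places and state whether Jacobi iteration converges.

a₁₂a₂₁/(a₁₁a₂₂) = (4)·(-2) / ((-6)·(-9)) = -0.148148
ρ = √|-0.148148| = √0.148148 = 0.3849
ρ < 1, so Jacobi converges

0.3849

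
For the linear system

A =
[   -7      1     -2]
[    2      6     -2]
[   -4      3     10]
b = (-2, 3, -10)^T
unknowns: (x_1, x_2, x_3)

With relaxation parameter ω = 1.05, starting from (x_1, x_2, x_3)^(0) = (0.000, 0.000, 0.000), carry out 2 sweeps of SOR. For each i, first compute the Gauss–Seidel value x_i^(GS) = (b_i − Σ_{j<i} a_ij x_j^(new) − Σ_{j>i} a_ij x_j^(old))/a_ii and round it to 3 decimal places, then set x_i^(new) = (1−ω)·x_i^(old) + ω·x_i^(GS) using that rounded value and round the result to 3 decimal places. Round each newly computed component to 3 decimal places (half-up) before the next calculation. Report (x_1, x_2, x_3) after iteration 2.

(0.664, -0.098, -0.687)

Iteration 1:
  x_1: GS value = (-2 - (1)·0.000 - (-2)·0.000) / (-7) = 0.286;  x_1 ← (1−ω)·0.000 + ω·0.286 = 0.300
  x_2: GS value = (3 - (2)·0.300 - (-2)·0.000) / (6) = 0.400;  x_2 ← (1−ω)·0.000 + ω·0.400 = 0.420
  x_3: GS value = (-10 - (-4)·0.300 - (3)·0.420) / (10) = -1.006;  x_3 ← (1−ω)·0.000 + ω·-1.006 = -1.056
Iteration 2:
  x_1: GS value = (-2 - (1)·0.420 - (-2)·-1.056) / (-7) = 0.647;  x_1 ← (1−ω)·0.300 + ω·0.647 = 0.664
  x_2: GS value = (3 - (2)·0.664 - (-2)·-1.056) / (6) = -0.073;  x_2 ← (1−ω)·0.420 + ω·-0.073 = -0.098
  x_3: GS value = (-10 - (-4)·0.664 - (3)·-0.098) / (10) = -0.705;  x_3 ← (1−ω)·-1.056 + ω·-0.705 = -0.687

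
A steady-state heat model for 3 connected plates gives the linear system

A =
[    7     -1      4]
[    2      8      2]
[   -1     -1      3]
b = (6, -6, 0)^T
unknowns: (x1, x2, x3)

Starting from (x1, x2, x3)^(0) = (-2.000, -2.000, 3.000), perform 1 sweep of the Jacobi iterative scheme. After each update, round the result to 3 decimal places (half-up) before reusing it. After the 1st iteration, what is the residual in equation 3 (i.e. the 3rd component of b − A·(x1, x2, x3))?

1.856

Iteration 1:
  x1 = (6 - (-1)·-2.000 - (4)·3.000) / (7) = -1.143
  x2 = (-6 - (2)·-2.000 - (2)·3.000) / (8) = -1.000
  x3 = (0 - (-1)·-2.000 - (-1)·-2.000) / (3) = -1.333
Residual b − A·x = (18.333, 6.952, 1.856)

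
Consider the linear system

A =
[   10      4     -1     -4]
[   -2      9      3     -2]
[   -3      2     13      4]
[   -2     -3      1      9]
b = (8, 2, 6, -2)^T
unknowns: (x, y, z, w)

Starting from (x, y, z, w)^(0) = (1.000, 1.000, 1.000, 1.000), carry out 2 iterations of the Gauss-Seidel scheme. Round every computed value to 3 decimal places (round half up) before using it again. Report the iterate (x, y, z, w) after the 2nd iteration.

(0.726, 0.289, 0.570, -0.028)

Iteration 1:
  x = (8 - (4)·1.000 - (-1)·1.000 - (-4)·1.000) / (10) = 0.900
  y = (2 - (-2)·0.900 - (3)·1.000 - (-2)·1.000) / (9) = 0.311
  z = (6 - (-3)·0.900 - (2)·0.311 - (4)·1.000) / (13) = 0.314
  w = (-2 - (-2)·0.900 - (-3)·0.311 - (1)·0.314) / (9) = 0.047
Iteration 2:
  x = (8 - (4)·0.311 - (-1)·0.314 - (-4)·0.047) / (10) = 0.726
  y = (2 - (-2)·0.726 - (3)·0.314 - (-2)·0.047) / (9) = 0.289
  z = (6 - (-3)·0.726 - (2)·0.289 - (4)·0.047) / (13) = 0.570
  w = (-2 - (-2)·0.726 - (-3)·0.289 - (1)·0.570) / (9) = -0.028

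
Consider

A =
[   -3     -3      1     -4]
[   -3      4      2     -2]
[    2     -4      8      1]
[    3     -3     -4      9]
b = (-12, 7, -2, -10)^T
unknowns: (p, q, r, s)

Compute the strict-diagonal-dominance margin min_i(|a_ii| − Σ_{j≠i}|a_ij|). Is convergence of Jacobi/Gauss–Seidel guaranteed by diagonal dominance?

-5

row 1: |-3| − (3+1+4) = -5
row 2: |4| − (3+2+2) = -3
row 3: |8| − (2+4+1) = 1
row 4: |9| − (3+3+4) = -1
minimum over rows = -5 → not strictly diagonally dominant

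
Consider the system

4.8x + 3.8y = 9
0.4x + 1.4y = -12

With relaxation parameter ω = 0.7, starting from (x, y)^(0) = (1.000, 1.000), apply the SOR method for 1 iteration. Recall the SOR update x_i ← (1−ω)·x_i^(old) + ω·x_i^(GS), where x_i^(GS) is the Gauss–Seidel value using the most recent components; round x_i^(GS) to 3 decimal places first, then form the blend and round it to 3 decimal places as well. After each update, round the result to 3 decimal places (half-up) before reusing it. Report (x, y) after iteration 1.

Iteration 1:
  x: GS value = (9 - (3.8)·1.000) / (4.8) = 1.083;  x ← (1−ω)·1.000 + ω·1.083 = 1.058
  y: GS value = (-12 - (0.4)·1.058) / (1.4) = -8.874;  y ← (1−ω)·1.000 + ω·-8.874 = -5.912

(1.058, -5.912)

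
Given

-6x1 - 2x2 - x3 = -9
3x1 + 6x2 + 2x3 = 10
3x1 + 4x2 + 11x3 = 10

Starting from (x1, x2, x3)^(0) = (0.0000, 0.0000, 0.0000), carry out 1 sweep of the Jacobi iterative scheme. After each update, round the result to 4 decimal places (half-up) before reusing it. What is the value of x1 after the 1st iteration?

1.5000

Iteration 1:
  x1 = (-9 - (-2)·0.0000 - (-1)·0.0000) / (-6) = 1.5000
  x2 = (10 - (3)·0.0000 - (2)·0.0000) / (6) = 1.6667
  x3 = (10 - (3)·0.0000 - (4)·0.0000) / (11) = 0.9091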